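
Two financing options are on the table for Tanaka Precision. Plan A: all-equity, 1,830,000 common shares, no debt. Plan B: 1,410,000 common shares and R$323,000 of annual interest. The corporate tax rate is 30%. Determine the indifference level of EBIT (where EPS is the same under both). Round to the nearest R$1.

R$1,407,357

At indifference, (EBIT − 0)(1 − t)/1,830,000 = (EBIT − 323,000)(1 − t)/1,410,000.
Cancelling (1 − t) and cross-multiplying: 1,410,000·(EBIT − 0) = 1,830,000·(EBIT − 323,000).
Solving, EBIT = (323,000·1,830,000 − 0·1,410,000) / (1,830,000 − 1,410,000) = 591,090,000,000 / 420,000 = 1,407,357.14.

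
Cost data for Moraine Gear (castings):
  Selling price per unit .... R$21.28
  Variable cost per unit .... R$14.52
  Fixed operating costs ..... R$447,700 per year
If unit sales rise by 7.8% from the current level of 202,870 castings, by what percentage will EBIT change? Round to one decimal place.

+11.6%

Total contribution margin = 202,870 × R$6.76 = R$1,371,401.20.
EBIT = R$1,371,401.20 − R$447,700 = R$923,701.20.
So DOL = total CM / EBIT = R$1,371,401.20 / R$923,701.20 = 1.4847.
So EBIT moves 1.4847 × (+7.8%) = +11.6%.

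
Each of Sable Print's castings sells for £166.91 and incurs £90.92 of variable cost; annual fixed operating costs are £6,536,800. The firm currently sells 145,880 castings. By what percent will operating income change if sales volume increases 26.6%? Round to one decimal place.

Contribution at this volume is 145,880 × £75.99 = £11,085,421.20.
EBIT = £11,085,421.20 − £6,536,800 = £4,548,621.20.
DOL = contribution ÷ EBIT = £11,085,421.20 ÷ £4,548,621.20 = 2.4371.
%ΔEBIT = DOL × %ΔSales = 2.4371 × +26.6% = +64.8%.

+64.8%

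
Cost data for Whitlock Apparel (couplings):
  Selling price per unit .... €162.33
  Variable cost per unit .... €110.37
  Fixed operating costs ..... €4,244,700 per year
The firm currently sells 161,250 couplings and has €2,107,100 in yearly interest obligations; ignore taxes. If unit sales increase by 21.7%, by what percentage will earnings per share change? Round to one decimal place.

At 161,250 units, contribution = 161,250 × €51.96 = €8,378,550.00.
Subtracting fixed costs: EBIT = €8,378,550.00 − €4,244,700 = €4,133,850.00.
Interest = €2,107,100.00, so EBIT − I = €2,026,750.00.
Degree of combined leverage = contribution ÷ (EBIT − I) = €8,378,550.00 ÷ €2,026,750.00 = 4.1340.
%ΔEPS = DCL × %ΔSales = 4.1340 × +21.7% = +89.7%.

+89.7%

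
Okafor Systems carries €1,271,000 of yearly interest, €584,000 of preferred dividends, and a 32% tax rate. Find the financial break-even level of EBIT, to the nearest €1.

Preferred dividends are paid after tax, so their pre-tax equivalent is €584,000 ÷ (1 − 0.32) = €858,823.53.
EPS = 0 when EBIT covers interest plus the pre-tax preferred burden: €1,271,000 + €858,823.53 = €2,129,823.53.

€2,129,824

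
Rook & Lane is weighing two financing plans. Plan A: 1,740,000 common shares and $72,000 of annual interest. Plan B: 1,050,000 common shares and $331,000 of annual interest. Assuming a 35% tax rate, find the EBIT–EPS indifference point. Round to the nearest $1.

At indifference, (EBIT − 72,000)(1 − t)/1,740,000 = (EBIT − 331,000)(1 − t)/1,050,000.
The (1 − t) factor cancels: (EBIT − 72,000) × 1,050,000 = (EBIT − 331,000) × 1,740,000.
EBIT × (1,740,000 − 1,050,000) = 331,000 × 1,740,000 − 72,000 × 1,050,000 = 500,340,000,000, so EBIT = 500,340,000,000 ÷ 690,000 = 725,130.43.

$725,130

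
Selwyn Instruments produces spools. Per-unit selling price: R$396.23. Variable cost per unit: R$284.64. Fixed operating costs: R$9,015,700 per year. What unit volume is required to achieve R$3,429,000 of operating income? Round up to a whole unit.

111,522 spools

Unit CM = price − variable cost = R$396.23 − R$284.64 = R$111.59.
Units = (FC + target) / CM = (R$9,015,700 + R$3,429,000) / R$111.59 = 111,521.64, so 111,522 spools.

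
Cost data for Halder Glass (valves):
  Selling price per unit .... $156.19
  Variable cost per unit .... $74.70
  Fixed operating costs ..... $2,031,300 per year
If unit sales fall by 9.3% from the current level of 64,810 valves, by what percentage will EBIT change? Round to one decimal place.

-15.1%

Total contribution margin = 64,810 × $81.49 = $5,281,366.90.
Subtracting fixed costs: EBIT = $5,281,366.90 − $2,031,300 = $3,250,066.90.
DOL = contribution ÷ EBIT = $5,281,366.90 ÷ $3,250,066.90 = 1.6250.
So EBIT moves 1.6250 × (-9.3%) = -15.1%.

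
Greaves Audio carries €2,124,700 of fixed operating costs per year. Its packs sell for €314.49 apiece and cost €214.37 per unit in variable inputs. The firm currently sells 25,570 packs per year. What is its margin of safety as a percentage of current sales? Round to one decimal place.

17.0%

Unit CM = price − variable cost = €314.49 − €214.37 = €100.12. Break-even units = €2,124,700 ÷ €100.12 = 21,221.53; break-even revenue = 21,221.53 × €314.49 = €6,673,960.28.
Actual sales revenue = 25,570 × €314.49 = €8,041,509.30.
Margin of safety = (€8,041,509.30 − €6,673,960.28) ÷ €8,041,509.30 = 17.0%.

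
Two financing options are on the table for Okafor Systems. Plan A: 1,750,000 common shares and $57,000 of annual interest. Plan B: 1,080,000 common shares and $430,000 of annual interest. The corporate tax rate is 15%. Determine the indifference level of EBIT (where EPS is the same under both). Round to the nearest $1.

$1,031,254

Set EPS_A = EPS_B: (EBIT − $57,000)(1 − 0.15) ÷ 1,750,000 = (EBIT − $430,000)(1 − 0.15) ÷ 1,080,000.
Cancelling (1 − t) and cross-multiplying: 1,080,000·(EBIT − 57,000) = 1,750,000·(EBIT − 430,000).
EBIT × (1,750,000 − 1,080,000) = 430,000 × 1,750,000 − 57,000 × 1,080,000 = 690,940,000,000, so EBIT = 690,940,000,000 ÷ 670,000 = 1,031,253.73.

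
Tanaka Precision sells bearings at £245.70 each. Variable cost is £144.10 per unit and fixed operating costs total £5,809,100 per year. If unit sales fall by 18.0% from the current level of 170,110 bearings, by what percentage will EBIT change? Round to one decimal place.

-27.1%

Contribution at this volume is 170,110 × £101.60 = £17,283,176.00.
Operating income = contribution − fixed costs = £17,283,176.00 − £5,809,100 = £11,474,076.00.
DOL = contribution ÷ EBIT = £17,283,176.00 ÷ £11,474,076.00 = 1.5063.
%ΔEBIT = DOL × %ΔSales = 1.5063 × -18.0% = -27.1%.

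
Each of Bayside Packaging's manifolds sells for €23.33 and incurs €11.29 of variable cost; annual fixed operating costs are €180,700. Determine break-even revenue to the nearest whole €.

CM per unit = €23.33 − €11.29 = €12.04; CM ratio = €12.04 / €23.33 = 0.5161.
Break-even revenue = fixed costs × price ÷ CM = €180,700 × €23.33 ÷ €12.04 = €350,144.

€350,144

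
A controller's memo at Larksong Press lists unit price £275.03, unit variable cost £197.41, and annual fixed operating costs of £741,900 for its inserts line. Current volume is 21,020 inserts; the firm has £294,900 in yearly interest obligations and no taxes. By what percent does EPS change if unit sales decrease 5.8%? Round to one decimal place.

-15.9%

At 21,020 units, contribution = 21,020 × £77.62 = £1,631,572.40.
Operating income = contribution − fixed costs = £1,631,572.40 − £741,900 = £889,672.40.
After interest of £294,900.00, pre-tax earnings = £594,772.40.
DCL = total CM / (EBIT − I) = £1,631,572.40 / £594,772.40 = 2.7432.
%ΔEPS = DCL × %ΔSales = 2.7432 × -5.8% = -15.9%.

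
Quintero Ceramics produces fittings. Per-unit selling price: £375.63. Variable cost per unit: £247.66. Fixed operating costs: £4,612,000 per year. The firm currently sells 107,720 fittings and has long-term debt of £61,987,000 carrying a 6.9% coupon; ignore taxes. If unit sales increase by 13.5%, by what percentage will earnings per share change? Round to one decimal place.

+38.0%

Contribution at this volume is 107,720 × £127.97 = £13,784,928.40.
Subtracting fixed costs: EBIT = £13,784,928.40 − £4,612,000 = £9,172,928.40.
Interest = £4,277,103.00, so EBIT − I = £4,895,825.40.
DCL = total CM / (EBIT − I) = £13,784,928.40 / £4,895,825.40 = 2.8156.
EPS therefore changes by 2.8156 × (+13.5%) = +38.0%.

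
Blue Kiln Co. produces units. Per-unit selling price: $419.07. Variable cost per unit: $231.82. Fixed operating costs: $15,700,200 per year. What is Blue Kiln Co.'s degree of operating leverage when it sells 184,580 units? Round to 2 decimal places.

1.83

Total contribution margin = 184,580 × $187.25 = $34,562,605.00.
EBIT = $34,562,605.00 − $15,700,200 = $18,862,405.00.
DOL = contribution ÷ EBIT = $34,562,605.00 ÷ $18,862,405.00 = 1.8324.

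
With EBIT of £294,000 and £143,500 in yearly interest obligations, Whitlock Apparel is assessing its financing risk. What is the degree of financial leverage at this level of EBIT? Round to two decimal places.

Interest = £143,500.00.
Degree of financial leverage = EBIT / (EBIT − interest) = £294,000 / £150,500.00 = 1.9535.

1.95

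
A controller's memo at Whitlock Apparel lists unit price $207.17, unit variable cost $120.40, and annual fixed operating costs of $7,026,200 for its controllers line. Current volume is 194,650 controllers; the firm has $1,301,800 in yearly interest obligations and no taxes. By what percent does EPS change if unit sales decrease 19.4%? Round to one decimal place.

At 194,650 units, contribution = 194,650 × $86.77 = $16,889,780.50.
Subtracting fixed costs: EBIT = $16,889,780.50 − $7,026,200 = $9,863,580.50.
Interest = $1,301,800.00, so EBIT − I = $8,561,780.50.
Degree of combined leverage = contribution ÷ (EBIT − I) = $16,889,780.50 ÷ $8,561,780.50 = 1.9727.
EPS therefore changes by 1.9727 × (-19.4%) = -38.3%.

-38.3%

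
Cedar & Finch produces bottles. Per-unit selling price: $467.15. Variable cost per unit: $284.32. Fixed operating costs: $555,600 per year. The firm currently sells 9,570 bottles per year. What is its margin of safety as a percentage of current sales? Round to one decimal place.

68.2%

Contribution margin per unit = $467.15 − $284.32 = $182.83. Break-even units = $555,600 ÷ $182.83 = 3,038.89; break-even revenue = 3,038.89 × $467.15 = $1,419,616.80.
Actual sales revenue = 9,570 × $467.15 = $4,470,625.50.
Margin of safety = ($4,470,625.50 − $1,419,616.80) ÷ $4,470,625.50 = 68.2%.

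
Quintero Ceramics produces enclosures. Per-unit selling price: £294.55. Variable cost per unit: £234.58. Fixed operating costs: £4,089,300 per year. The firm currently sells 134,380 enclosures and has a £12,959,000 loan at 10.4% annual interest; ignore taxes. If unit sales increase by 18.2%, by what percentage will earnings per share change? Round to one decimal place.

+55.9%

Total contribution margin = 134,380 × £59.97 = £8,058,768.60.
Operating income = contribution − fixed costs = £8,058,768.60 − £4,089,300 = £3,969,468.60.
After interest of £1,347,736.00, pre-tax earnings = £2,621,732.60.
Degree of combined leverage = contribution ÷ (EBIT − I) = £8,058,768.60 ÷ £2,621,732.60 = 3.0738.
%ΔEPS = DCL × %ΔSales = 3.0738 × +18.2% = +55.9%.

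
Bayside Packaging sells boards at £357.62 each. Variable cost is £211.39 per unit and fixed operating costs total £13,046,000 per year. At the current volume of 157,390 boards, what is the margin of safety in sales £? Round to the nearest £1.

£24,380,522

Unit CM = price − variable cost = £357.62 − £211.39 = £146.23. Break-even units = £13,046,000 ÷ £146.23 = 89,215.62; break-even revenue = 89,215.62 × £357.62 = £31,905,289.75.
Actual sales revenue = 157,390 × £357.62 = £56,285,811.80.
Margin of safety = £56,285,811.80 − £31,905,289.75 = £24,380,522.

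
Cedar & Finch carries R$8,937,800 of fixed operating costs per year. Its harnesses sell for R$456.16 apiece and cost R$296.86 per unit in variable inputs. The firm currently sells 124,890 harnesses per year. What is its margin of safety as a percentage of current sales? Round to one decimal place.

55.1%

Contribution margin per unit = R$456.16 − R$296.86 = R$159.30. Break-even units = R$8,937,800 ÷ R$159.30 = 56,106.72; break-even revenue = 56,106.72 × R$456.16 = R$25,593,639.97.
Actual sales revenue = 124,890 × R$456.16 = R$56,969,822.40.
Margin of safety = (R$56,969,822.40 − R$25,593,639.97) ÷ R$56,969,822.40 = 55.1%.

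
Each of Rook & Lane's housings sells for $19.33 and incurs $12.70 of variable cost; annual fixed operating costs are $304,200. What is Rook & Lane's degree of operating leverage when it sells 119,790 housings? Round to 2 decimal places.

At 119,790 units, contribution = 119,790 × $6.63 = $794,207.70.
Subtracting fixed costs: EBIT = $794,207.70 − $304,200 = $490,007.70.
Degree of operating leverage = $794,207.70 / $490,007.70 = 1.6208.

1.62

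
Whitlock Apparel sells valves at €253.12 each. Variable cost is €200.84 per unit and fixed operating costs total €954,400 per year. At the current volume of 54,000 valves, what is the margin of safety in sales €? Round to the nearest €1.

€9,047,636

Each unit contributes €253.12 − €200.84 = €52.28. Break-even units = €954,400 ÷ €52.28 = 18,255.55; break-even revenue = 18,255.55 × €253.12 = €4,620,844.07.
Actual sales revenue = 54,000 × €253.12 = €13,668,480.00.
Margin of safety = €13,668,480.00 − €4,620,844.07 = €9,047,636.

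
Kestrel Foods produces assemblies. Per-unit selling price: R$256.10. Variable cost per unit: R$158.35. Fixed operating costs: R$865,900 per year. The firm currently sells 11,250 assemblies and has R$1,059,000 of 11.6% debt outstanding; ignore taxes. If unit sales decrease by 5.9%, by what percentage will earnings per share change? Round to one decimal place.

Total contribution margin = 11,250 × R$97.75 = R$1,099,687.50.
EBIT = R$1,099,687.50 − R$865,900 = R$233,787.50.
After interest of R$122,844.00, pre-tax earnings = R$110,943.50.
Degree of combined leverage = contribution ÷ (EBIT − I) = R$1,099,687.50 ÷ R$110,943.50 = 9.9121.
%ΔEPS = DCL × %ΔSales = 9.9121 × -5.9% = -58.5%.

-58.5%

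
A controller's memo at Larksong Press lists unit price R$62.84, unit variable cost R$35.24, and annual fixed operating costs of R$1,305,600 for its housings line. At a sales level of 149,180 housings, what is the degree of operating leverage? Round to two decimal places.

1.46

At 149,180 units, contribution = 149,180 × R$27.60 = R$4,117,368.00.
Subtracting fixed costs: EBIT = R$4,117,368.00 − R$1,305,600 = R$2,811,768.00.
DOL = contribution ÷ EBIT = R$4,117,368.00 ÷ R$2,811,768.00 = 1.4643.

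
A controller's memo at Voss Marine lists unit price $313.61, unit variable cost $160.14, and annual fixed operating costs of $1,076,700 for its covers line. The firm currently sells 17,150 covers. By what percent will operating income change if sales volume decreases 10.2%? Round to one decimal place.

-17.3%

Contribution at this volume is 17,150 × $153.47 = $2,632,010.50.
Operating income = contribution − fixed costs = $2,632,010.50 − $1,076,700 = $1,555,310.50.
Degree of operating leverage = $2,632,010.50 / $1,555,310.50 = 1.6923.
Operating income changes by 1.6923 × -10.2% = -17.3%.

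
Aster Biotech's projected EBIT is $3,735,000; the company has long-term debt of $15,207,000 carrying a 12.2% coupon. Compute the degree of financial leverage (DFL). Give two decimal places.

1.99

Interest = $1,855,254.00.
DFL = EBIT ÷ (EBIT − I) = $3,735,000 ÷ ($3,735,000 − $1,855,254.00) = $3,735,000 ÷ $1,879,746.00 = 1.9870.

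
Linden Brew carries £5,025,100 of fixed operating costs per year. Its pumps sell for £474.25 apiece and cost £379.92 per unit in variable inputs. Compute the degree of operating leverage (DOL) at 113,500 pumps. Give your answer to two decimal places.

1.88

Total contribution margin = 113,500 × £94.33 = £10,706,455.00.
Subtracting fixed costs: EBIT = £10,706,455.00 − £5,025,100 = £5,681,355.00.
So DOL = total CM / EBIT = £10,706,455.00 / £5,681,355.00 = 1.8845.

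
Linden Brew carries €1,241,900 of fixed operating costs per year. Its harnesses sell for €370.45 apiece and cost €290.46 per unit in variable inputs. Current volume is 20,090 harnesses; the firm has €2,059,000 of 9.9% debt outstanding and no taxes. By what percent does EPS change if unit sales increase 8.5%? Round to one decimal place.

+84.7%

At 20,090 units, contribution = 20,090 × €79.99 = €1,606,999.10.
Operating income = contribution − fixed costs = €1,606,999.10 − €1,241,900 = €365,099.10.
After interest of €203,841.00, pre-tax earnings = €161,258.10.
DCL = total CM / (EBIT − I) = €1,606,999.10 / €161,258.10 = 9.9654.
%ΔEPS = DCL × %ΔSales = 9.9654 × +8.5% = +84.7%.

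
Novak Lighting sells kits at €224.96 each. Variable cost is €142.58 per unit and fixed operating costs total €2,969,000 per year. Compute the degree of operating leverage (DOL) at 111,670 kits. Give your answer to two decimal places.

Contribution at this volume is 111,670 × €82.38 = €9,199,374.60.
Operating income = contribution − fixed costs = €9,199,374.60 − €2,969,000 = €6,230,374.60.
So DOL = total CM / EBIT = €9,199,374.60 / €6,230,374.60 = 1.4765.

1.48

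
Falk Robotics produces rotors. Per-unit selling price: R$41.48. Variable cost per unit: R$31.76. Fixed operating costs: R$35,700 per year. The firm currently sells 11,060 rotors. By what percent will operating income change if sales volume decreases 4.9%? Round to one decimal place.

-7.3%

Total contribution margin = 11,060 × R$9.72 = R$107,503.20.
Subtracting fixed costs: EBIT = R$107,503.20 − R$35,700 = R$71,803.20.
So DOL = total CM / EBIT = R$107,503.20 / R$71,803.20 = 1.4972.
Operating income changes by 1.4972 × -4.9% = -7.3%.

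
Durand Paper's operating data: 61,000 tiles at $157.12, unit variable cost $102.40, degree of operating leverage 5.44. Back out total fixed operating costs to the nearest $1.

Total contribution margin = 61,000 × $54.72 = $3,337,920.00.
Since DOL = CM ÷ EBIT, EBIT = $3,337,920.00 ÷ 5.44 = $613,588.24.
And FC = contribution − EBIT = $3,337,920.00 − $613,588.24 = $2,724,332.

$2,724,332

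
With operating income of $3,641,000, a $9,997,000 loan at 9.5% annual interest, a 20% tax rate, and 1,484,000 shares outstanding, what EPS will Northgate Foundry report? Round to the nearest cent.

Interest = $949,715.00, so EBT = $3,641,000 − $949,715.00 = $2,691,285.00.
After tax at 20%: net income = $2,691,285.00 × 0.80 = $2,153,028.00.
EPS = $2,153,028.00 ÷ 1,484,000 = $1.45.

$1.45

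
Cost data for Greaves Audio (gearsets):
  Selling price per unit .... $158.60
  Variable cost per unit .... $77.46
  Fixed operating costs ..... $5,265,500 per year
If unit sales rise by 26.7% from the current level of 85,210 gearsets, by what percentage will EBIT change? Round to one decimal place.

Total contribution margin = 85,210 × $81.14 = $6,913,939.40.
EBIT = $6,913,939.40 − $5,265,500 = $1,648,439.40.
Degree of operating leverage = $6,913,939.40 / $1,648,439.40 = 4.1942.
So EBIT moves 4.1942 × (+26.7%) = +112.0%.

+112.0%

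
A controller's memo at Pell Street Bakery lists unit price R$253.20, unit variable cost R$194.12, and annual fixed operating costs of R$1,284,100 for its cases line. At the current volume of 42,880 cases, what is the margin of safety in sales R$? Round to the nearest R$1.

R$5,353,930

Unit CM = price − variable cost = R$253.20 − R$194.12 = R$59.08. Break-even units = R$1,284,100 ÷ R$59.08 = 21,734.94; break-even revenue = 21,734.94 × R$253.20 = R$5,503,285.71.
Actual sales revenue = 42,880 × R$253.20 = R$10,857,216.00.
Margin of safety = R$10,857,216.00 − R$5,503,285.71 = R$5,353,930.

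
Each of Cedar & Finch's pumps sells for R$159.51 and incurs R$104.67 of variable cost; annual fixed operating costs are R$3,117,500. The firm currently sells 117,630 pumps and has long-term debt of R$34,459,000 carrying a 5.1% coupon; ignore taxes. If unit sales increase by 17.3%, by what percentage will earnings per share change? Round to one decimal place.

+70.8%

Total contribution margin = 117,630 × R$54.84 = R$6,450,829.20.
Operating income = contribution − fixed costs = R$6,450,829.20 − R$3,117,500 = R$3,333,329.20.
Interest = R$1,757,409.00, so EBIT − I = R$1,575,920.20.
DCL = total CM / (EBIT − I) = R$6,450,829.20 / R$1,575,920.20 = 4.0934.
EPS therefore changes by 4.0934 × (+17.3%) = +70.8%.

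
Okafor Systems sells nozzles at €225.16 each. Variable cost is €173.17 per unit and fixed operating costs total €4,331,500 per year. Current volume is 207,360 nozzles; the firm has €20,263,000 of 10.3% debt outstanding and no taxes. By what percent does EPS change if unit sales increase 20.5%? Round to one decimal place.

+50.7%

At 207,360 units, contribution = 207,360 × €51.99 = €10,780,646.40.
Operating income = contribution − fixed costs = €10,780,646.40 − €4,331,500 = €6,449,146.40.
After interest of €2,087,089.00, pre-tax earnings = €4,362,057.40.
DCL = total CM / (EBIT − I) = €10,780,646.40 / €4,362,057.40 = 2.4715.
EPS therefore changes by 2.4715 × (+20.5%) = +50.7%.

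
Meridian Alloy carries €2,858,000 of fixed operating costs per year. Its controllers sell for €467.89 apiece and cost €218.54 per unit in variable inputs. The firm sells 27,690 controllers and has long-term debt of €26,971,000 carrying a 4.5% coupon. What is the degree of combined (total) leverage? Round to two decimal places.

At 27,690 units, contribution = 27,690 × €249.35 = €6,904,501.50.
EBIT = €6,904,501.50 − €2,858,000 = €4,046,501.50. Interest = €1,213,695.00.
DOL = €6,904,501.50 ÷ €4,046,501.50 = 1.7063; DFL = €4,046,501.50 ÷ €2,832,806.50 = 1.4284.
DCL = DOL × DFL = 1.7063 × 1.4284 = 2.4373.

2.44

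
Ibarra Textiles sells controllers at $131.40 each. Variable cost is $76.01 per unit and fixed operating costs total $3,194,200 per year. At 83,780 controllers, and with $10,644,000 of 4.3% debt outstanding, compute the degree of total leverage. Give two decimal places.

Total contribution margin = 83,780 × $55.39 = $4,640,574.20.
EBIT = $4,640,574.20 − $3,194,200 = $1,446,374.20. Interest = $457,692.00, so EBIT − I = $988,682.20.
Degree of total leverage = total CM / (EBIT − interest) = $4,640,574.20 / $988,682.20 = 4.6937.

4.69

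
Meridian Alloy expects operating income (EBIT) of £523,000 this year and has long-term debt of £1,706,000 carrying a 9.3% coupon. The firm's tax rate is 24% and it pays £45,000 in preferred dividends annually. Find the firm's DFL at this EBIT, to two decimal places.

Interest = £158,658.00.
Preferred dividends grossed up pre-tax: £45,000 / (1 − 0.24) = £59,210.53.
DFL = EBIT ÷ [EBIT − I − D_p/(1−t)] = £523,000 ÷ [£523,000 − £158,658.00 − £59,210.53] = £523,000 ÷ £305,131.47 = 1.7140.

1.71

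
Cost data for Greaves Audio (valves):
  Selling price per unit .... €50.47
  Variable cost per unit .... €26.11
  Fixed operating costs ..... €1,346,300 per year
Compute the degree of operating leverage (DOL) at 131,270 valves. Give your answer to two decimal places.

1.73

Total contribution margin = 131,270 × €24.36 = €3,197,737.20.
EBIT = €3,197,737.20 − €1,346,300 = €1,851,437.20.
So DOL = total CM / EBIT = €3,197,737.20 / €1,851,437.20 = 1.7272.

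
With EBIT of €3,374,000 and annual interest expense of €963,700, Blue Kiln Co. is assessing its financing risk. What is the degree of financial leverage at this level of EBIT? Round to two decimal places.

1.40

Interest = €963,700.00.
DFL = EBIT ÷ (EBIT − I) = €3,374,000 ÷ (€3,374,000 − €963,700.00) = €3,374,000 ÷ €2,410,300.00 = 1.3998.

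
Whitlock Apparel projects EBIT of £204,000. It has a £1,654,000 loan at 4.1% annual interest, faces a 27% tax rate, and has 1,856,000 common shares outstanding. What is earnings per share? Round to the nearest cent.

Interest = £67,814.00, so EBT = £204,000 − £67,814.00 = £136,186.00.
After tax at 27%: net income = £136,186.00 × 0.73 = £99,415.78.
Per share: £99,415.78 / 1,856,000 shares = £0.05.

£0.05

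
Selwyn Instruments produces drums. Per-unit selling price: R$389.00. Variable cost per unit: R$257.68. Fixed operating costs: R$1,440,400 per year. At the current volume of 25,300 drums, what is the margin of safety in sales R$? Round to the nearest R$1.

R$5,574,904

Each unit contributes R$389.00 − R$257.68 = R$131.32. Break-even units = R$1,440,400 ÷ R$131.32 = 10,968.63; break-even revenue = 10,968.63 × R$389.00 = R$4,266,795.61.
Actual sales revenue = 25,300 × R$389.00 = R$9,841,700.00.
Margin of safety = R$9,841,700.00 − R$4,266,795.61 = R$5,574,904.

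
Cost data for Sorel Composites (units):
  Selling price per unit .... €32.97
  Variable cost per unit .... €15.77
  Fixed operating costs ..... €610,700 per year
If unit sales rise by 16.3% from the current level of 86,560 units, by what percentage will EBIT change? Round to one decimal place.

+27.6%

At 86,560 units, contribution = 86,560 × €17.20 = €1,488,832.00.
Subtracting fixed costs: EBIT = €1,488,832.00 − €610,700 = €878,132.00.
So DOL = total CM / EBIT = €1,488,832.00 / €878,132.00 = 1.6955.
Operating income changes by 1.6955 × +16.3% = +27.6%.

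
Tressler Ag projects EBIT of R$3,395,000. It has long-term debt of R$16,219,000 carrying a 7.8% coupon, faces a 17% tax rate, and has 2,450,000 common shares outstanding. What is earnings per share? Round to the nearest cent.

Pre-tax income = R$3,395,000 − R$1,265,082.00 = R$2,129,918.00.
After tax at 17%: net income = R$2,129,918.00 × 0.83 = R$1,767,831.94.
EPS = R$1,767,831.94 ÷ 2,450,000 = R$0.72.

R$0.72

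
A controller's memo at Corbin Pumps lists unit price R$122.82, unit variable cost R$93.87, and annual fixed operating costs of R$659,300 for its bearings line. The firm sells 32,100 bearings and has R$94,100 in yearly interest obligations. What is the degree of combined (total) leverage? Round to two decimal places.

Contribution at this volume is 32,100 × R$28.95 = R$929,295.00.
EBIT = R$929,295.00 − R$659,300 = R$269,995.00. Interest = R$94,100.00.
DOL = R$929,295.00 ÷ R$269,995.00 = 3.4419; DFL = R$269,995.00 ÷ R$175,895.00 = 1.5350.
Combined leverage = 3.4419 × 1.5350 = 5.2833.

5.28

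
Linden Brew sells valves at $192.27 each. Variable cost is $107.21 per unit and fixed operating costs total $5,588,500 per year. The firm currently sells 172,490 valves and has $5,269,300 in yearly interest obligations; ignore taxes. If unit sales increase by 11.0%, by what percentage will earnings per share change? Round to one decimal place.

Total contribution margin = 172,490 × $85.06 = $14,671,999.40.
EBIT = $14,671,999.40 − $5,588,500 = $9,083,499.40.
Interest = $5,269,300.00, so EBIT − I = $3,814,199.40.
Degree of combined leverage = contribution ÷ (EBIT − I) = $14,671,999.40 ÷ $3,814,199.40 = 3.8467.
EPS therefore changes by 3.8467 × (+11.0%) = +42.3%.

+42.3%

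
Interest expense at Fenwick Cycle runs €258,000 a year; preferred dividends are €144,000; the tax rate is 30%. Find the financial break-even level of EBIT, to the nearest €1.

Preferred dividends are paid after tax, so their pre-tax equivalent is €144,000 ÷ (1 − 0.30) = €205,714.29.
EPS = 0 when EBIT covers interest plus the pre-tax preferred burden: €258,000 + €205,714.29 = €463,714.29.

€463,714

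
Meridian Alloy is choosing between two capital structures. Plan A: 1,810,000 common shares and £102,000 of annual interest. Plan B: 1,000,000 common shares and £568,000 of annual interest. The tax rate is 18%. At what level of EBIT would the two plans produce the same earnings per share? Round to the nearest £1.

£1,143,309

At indifference, (EBIT − 102,000)(1 − t)/1,810,000 = (EBIT − 568,000)(1 − t)/1,000,000.
Cancelling (1 − t) and cross-multiplying: 1,000,000·(EBIT − 102,000) = 1,810,000·(EBIT − 568,000).
EBIT × (1,810,000 − 1,000,000) = 568,000 × 1,810,000 − 102,000 × 1,000,000 = 926,080,000,000, so EBIT = 926,080,000,000 ÷ 810,000 = 1,143,308.64.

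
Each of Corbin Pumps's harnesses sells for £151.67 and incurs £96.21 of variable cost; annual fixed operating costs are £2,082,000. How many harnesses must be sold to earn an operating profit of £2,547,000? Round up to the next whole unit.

83,466 harnesses

Contribution margin per unit = £151.67 − £96.21 = £55.46.
Required volume = (fixed costs + target profit) ÷ CM = (£2,082,000 + £2,547,000) ÷ £55.46 = 83,465.56, so 83,466 harnesses.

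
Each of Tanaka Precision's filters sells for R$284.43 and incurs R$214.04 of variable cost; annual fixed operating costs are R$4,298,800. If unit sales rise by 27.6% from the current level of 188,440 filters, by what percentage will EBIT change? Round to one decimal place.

Contribution at this volume is 188,440 × R$70.39 = R$13,264,291.60.
EBIT = R$13,264,291.60 − R$4,298,800 = R$8,965,491.60.
So DOL = total CM / EBIT = R$13,264,291.60 / R$8,965,491.60 = 1.4795.
So EBIT moves 1.4795 × (+27.6%) = +40.8%.

+40.8%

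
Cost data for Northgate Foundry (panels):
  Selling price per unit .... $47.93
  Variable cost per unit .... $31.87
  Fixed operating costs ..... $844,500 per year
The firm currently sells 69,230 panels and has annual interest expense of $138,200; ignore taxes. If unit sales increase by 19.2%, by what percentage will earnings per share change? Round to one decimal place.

At 69,230 units, contribution = 69,230 × $16.06 = $1,111,833.80.
Operating income = contribution − fixed costs = $1,111,833.80 − $844,500 = $267,333.80.
Interest = $138,200.00, so EBIT − I = $129,133.80.
Degree of combined leverage = contribution ÷ (EBIT − I) = $1,111,833.80 ÷ $129,133.80 = 8.6099.
EPS therefore changes by 8.6099 × (+19.2%) = +165.3%.

+165.3%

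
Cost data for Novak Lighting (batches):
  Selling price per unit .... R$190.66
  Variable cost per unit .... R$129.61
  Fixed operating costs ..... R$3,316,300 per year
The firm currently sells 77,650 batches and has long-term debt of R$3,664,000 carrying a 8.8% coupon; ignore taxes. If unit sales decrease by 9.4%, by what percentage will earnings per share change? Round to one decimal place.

-40.4%

Total contribution margin = 77,650 × R$61.05 = R$4,740,532.50.
Subtracting fixed costs: EBIT = R$4,740,532.50 − R$3,316,300 = R$1,424,232.50.
Interest = R$322,432.00, so EBIT − I = R$1,101,800.50.
Degree of combined leverage = contribution ÷ (EBIT − I) = R$4,740,532.50 ÷ R$1,101,800.50 = 4.3025.
%ΔEPS = DCL × %ΔSales = 4.3025 × -9.4% = -40.4%.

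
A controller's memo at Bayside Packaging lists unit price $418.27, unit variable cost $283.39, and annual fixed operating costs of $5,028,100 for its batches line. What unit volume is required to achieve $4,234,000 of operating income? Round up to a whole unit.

68,670 batches

Contribution margin per unit = $418.27 − $283.39 = $134.88.
Need Q such that Q × $134.88 − $5,028,100 = $4,234,000, i.e. Q = $9,262,100 / $134.88 = 68,669.19 → 68,670.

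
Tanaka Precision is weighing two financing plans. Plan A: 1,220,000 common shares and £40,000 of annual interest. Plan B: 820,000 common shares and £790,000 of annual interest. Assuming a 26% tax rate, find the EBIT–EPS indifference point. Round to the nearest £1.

£2,327,500

Set EPS_A = EPS_B: (EBIT − £40,000)(1 − 0.26) ÷ 1,220,000 = (EBIT − £790,000)(1 − 0.26) ÷ 820,000.
Cancelling (1 − t) and cross-multiplying: 820,000·(EBIT − 40,000) = 1,220,000·(EBIT − 790,000).
EBIT × (1,220,000 − 820,000) = 790,000 × 1,220,000 − 40,000 × 820,000 = 931,000,000,000, so EBIT = 931,000,000,000 ÷ 400,000 = 2,327,500.00.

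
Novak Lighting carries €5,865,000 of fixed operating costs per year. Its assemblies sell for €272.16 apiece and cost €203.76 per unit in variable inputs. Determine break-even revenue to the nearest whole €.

Contribution margin per unit = €272.16 − €203.76 = €68.40, a CM ratio of €68.40 ÷ €272.16 = 0.2513.
Break-even revenue = fixed costs × price ÷ CM = €5,865,000 × €272.16 ÷ €68.40 = €23,336,526.

€23,336,526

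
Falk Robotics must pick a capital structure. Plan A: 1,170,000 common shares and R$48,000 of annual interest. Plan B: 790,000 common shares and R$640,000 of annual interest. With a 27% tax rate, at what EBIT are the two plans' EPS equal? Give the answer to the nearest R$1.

R$1,870,737

Set EPS_A = EPS_B: (EBIT − R$48,000)(1 − 0.27) ÷ 1,170,000 = (EBIT − R$640,000)(1 − 0.27) ÷ 790,000.
Cancelling (1 − t) and cross-multiplying: 790,000·(EBIT − 48,000) = 1,170,000·(EBIT − 640,000).
Solving, EBIT = (640,000·1,170,000 − 48,000·790,000) / (1,170,000 − 790,000) = 710,880,000,000 / 380,000 = 1,870,736.84.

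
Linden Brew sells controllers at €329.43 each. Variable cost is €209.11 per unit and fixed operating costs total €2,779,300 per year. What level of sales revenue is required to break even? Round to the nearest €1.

€7,609,581

Contribution margin per unit = €329.43 − €209.11 = €120.32, a CM ratio of €120.32 ÷ €329.43 = 0.3652.
Break-even revenue = fixed costs × price ÷ CM = €2,779,300 × €329.43 ÷ €120.32 = €7,609,581.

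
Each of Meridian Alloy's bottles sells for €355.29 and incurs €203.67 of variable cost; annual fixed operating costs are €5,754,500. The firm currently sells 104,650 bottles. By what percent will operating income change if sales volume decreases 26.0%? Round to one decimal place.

Contribution at this volume is 104,650 × €151.62 = €15,867,033.00.
Subtracting fixed costs: EBIT = €15,867,033.00 − €5,754,500 = €10,112,533.00.
DOL = contribution ÷ EBIT = €15,867,033.00 ÷ €10,112,533.00 = 1.5690.
Operating income changes by 1.5690 × -26.0% = -40.8%.

-40.8%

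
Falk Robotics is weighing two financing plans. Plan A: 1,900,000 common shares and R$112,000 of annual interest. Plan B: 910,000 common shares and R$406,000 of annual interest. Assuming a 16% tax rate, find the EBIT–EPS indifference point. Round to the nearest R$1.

At indifference, (EBIT − 112,000)(1 − t)/1,900,000 = (EBIT − 406,000)(1 − t)/910,000.
The (1 − t) factor cancels: (EBIT − 112,000) × 910,000 = (EBIT − 406,000) × 1,900,000.
EBIT × (1,900,000 − 910,000) = 406,000 × 1,900,000 − 112,000 × 910,000 = 669,480,000,000, so EBIT = 669,480,000,000 ÷ 990,000 = 676,242.42.

R$676,242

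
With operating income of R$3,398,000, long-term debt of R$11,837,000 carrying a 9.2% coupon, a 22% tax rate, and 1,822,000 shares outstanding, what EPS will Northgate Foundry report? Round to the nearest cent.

R$0.99

Interest = R$1,089,004.00, so EBT = R$3,398,000 − R$1,089,004.00 = R$2,308,996.00.
After tax at 22%: net income = R$2,308,996.00 × 0.78 = R$1,801,016.88.
Per share: R$1,801,016.88 / 1,822,000 shares = R$0.99.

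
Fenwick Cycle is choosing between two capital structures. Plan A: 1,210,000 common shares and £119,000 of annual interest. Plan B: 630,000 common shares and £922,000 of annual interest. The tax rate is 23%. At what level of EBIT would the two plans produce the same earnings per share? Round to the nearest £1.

At indifference, (EBIT − 119,000)(1 − t)/1,210,000 = (EBIT − 922,000)(1 − t)/630,000.
Cancelling (1 − t) and cross-multiplying: 630,000·(EBIT − 119,000) = 1,210,000·(EBIT − 922,000).
Solving, EBIT = (922,000·1,210,000 − 119,000·630,000) / (1,210,000 − 630,000) = 1,040,650,000,000 / 580,000 = 1,794,224.14.

£1,794,224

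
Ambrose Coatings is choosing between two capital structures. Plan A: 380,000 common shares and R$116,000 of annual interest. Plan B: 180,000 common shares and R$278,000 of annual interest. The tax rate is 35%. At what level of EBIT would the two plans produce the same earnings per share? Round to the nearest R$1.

R$423,800

At indifference, (EBIT − 116,000)(1 − t)/380,000 = (EBIT − 278,000)(1 − t)/180,000.
The (1 − t) factor cancels: (EBIT − 116,000) × 180,000 = (EBIT − 278,000) × 380,000.
EBIT × (380,000 − 180,000) = 278,000 × 380,000 − 116,000 × 180,000 = 84,760,000,000, so EBIT = 84,760,000,000 ÷ 200,000 = 423,800.00.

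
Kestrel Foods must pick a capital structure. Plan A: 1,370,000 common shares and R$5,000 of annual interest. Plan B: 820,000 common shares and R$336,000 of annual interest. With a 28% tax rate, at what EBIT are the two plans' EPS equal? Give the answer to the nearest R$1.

R$829,491

At indifference, (EBIT − 5,000)(1 − t)/1,370,000 = (EBIT − 336,000)(1 − t)/820,000.
The (1 − t) factor cancels: (EBIT − 5,000) × 820,000 = (EBIT − 336,000) × 1,370,000.
EBIT × (1,370,000 − 820,000) = 336,000 × 1,370,000 − 5,000 × 820,000 = 456,220,000,000, so EBIT = 456,220,000,000 ÷ 550,000 = 829,490.91.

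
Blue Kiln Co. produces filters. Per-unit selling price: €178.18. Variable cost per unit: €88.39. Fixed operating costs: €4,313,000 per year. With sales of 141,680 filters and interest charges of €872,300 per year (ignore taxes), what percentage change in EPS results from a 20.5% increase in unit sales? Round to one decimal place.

+34.6%

Total contribution margin = 141,680 × €89.79 = €12,721,447.20.
Operating income = contribution − fixed costs = €12,721,447.20 − €4,313,000 = €8,408,447.20.
Interest = €872,300.00, so EBIT − I = €7,536,147.20.
Degree of combined leverage = contribution ÷ (EBIT − I) = €12,721,447.20 ÷ €7,536,147.20 = 1.6881.
EPS therefore changes by 1.6881 × (+20.5%) = +34.6%.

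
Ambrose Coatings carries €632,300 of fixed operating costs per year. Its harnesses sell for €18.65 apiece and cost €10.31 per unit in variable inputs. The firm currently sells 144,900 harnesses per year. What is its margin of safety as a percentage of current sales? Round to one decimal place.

47.7%

Each unit contributes €18.65 − €10.31 = €8.34. Break-even units = €632,300 ÷ €8.34 = 75,815.35; break-even revenue = 75,815.35 × €18.65 = €1,413,956.24.
Actual sales revenue = 144,900 × €18.65 = €2,702,385.00.
Margin of safety = (€2,702,385.00 − €1,413,956.24) ÷ €2,702,385.00 = 47.7%.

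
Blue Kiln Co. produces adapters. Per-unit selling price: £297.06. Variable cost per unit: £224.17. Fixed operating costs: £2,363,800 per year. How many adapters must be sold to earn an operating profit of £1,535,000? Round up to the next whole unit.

Contribution margin per unit = £297.06 − £224.17 = £72.89.
Need Q such that Q × £72.89 − £2,363,800 = £1,535,000, i.e. Q = £3,898,800 / £72.89 = 53,488.82 → 53,489.

53,489 adapters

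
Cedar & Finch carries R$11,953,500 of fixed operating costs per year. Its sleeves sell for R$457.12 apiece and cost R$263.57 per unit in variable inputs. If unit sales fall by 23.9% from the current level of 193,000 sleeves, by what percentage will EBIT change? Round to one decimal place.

-35.1%

At 193,000 units, contribution = 193,000 × R$193.55 = R$37,355,150.00.
EBIT = R$37,355,150.00 − R$11,953,500 = R$25,401,650.00.
DOL = contribution ÷ EBIT = R$37,355,150.00 ÷ R$25,401,650.00 = 1.4706.
%ΔEBIT = DOL × %ΔSales = 1.4706 × -23.9% = -35.1%.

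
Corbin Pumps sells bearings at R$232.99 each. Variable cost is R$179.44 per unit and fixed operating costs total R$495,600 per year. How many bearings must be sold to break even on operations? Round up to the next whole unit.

9,255 bearings

Contribution margin per unit = R$232.99 − R$179.44 = R$53.55.
Units to break even: R$495,600 ÷ R$53.55 = 9,254.90, rounded up to 9,255.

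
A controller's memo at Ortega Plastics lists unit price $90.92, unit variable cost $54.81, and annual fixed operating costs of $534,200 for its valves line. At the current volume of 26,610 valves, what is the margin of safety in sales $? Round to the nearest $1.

Contribution margin per unit = $90.92 − $54.81 = $36.11. Break-even units = $534,200 ÷ $36.11 = 14,793.69; break-even revenue = 14,793.69 × $90.92 = $1,345,041.93.
Actual sales revenue = 26,610 × $90.92 = $2,419,381.20.
Margin of safety = $2,419,381.20 − $1,345,041.93 = $1,074,339.

$1,074,339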